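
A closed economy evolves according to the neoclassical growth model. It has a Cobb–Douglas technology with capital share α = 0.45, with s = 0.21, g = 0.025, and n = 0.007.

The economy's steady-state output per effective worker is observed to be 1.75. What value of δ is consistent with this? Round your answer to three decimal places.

In steady state, investment equals break-even investment: s·k^α = (n + g + δ)·k.
Since y* = [s/(n + g + δ)]^(α/(1−α)), we have s/(n + g + δ) = (y*)^((1−α)/α) = 1.75^1.2222 = 1.9817.
Therefore n + g + δ = s / 1.9817 = 0.21 / 1.9817 = 0.1060, so δ = 0.1060 − 0.032 = 0.0740.

δ ≈ 0.074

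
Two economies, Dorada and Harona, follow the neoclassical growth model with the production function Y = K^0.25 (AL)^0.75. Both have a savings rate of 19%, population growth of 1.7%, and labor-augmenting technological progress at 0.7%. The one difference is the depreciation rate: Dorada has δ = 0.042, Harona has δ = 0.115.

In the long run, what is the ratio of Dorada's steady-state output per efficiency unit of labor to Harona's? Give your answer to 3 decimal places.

y*_D / y*_H ≈ 1.282

Steady-state y* = [s/(n + g + δ)]^(α/(1−α)), so the ratio is [ (s_D/(n + g + δ)_D) / (s_H/(n + g + δ)_H) ]^0.3333.
s_D/(n + g + δ)_D = 0.19/0.066 = 2.8788; s_H/(n + g + δ)_H = 0.19/0.139 = 1.3669.
Ratio = (2.8788/1.3669)^0.3333 = 2.1061^0.3333 ≈ 1.2818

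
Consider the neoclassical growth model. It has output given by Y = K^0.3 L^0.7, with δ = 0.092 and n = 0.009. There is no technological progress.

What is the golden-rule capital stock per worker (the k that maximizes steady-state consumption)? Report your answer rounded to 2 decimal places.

k_gold ≈ 4.74

The golden rule sets f'(k) = n + δ, i.e. α·k^(α−1) = n + δ.
So k^(1−α) = α / (n + δ) = 0.3 / 0.101 = 2.9703.
k_gold = 2.9703^(1/0.7) ≈ 4.7362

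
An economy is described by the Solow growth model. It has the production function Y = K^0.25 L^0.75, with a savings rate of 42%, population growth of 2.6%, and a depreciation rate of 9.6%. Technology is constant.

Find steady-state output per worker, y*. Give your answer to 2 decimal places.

y* ≈ 1.51

At the steady state, Δk = 0, so s·k^α = (n + δ)·k.
Dividing both sides by k: k^(1−α) = s / (n + δ).
k^0.75 = 0.42 / (0.026 + 0.096) = 0.42 / 0.122 = 3.4426
k* = 3.4426^(1/0.75) ≈ 5.1981
y* = (k*)^α = 5.1981^0.25 ≈ 1.5099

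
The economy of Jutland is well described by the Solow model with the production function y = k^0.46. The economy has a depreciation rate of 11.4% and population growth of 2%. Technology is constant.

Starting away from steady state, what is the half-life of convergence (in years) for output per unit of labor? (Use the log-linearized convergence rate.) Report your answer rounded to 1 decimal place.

Near the steady state the convergence rate is λ = (1 − α)(n + δ).
λ = (1 − 0.46) × 0.134 = 0.54 × 0.134 = 0.07236
Half-life = ln 2 / λ = 0.6931 / 0.07236 ≈ 9.58 years

t_½ ≈ 9.6 years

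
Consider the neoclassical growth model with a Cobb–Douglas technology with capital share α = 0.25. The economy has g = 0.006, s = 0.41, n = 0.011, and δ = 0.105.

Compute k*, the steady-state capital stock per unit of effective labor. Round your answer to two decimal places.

Steady state requires s·f(k) = (n + g + δ)·k, i.e. s·k^α = (n + g + δ)·k.
Dividing both sides by k: k^(1−α) = s / (n + g + δ).
k^0.75 = 0.41 / (0.011 + 0.006 + 0.105) = 0.41 / 0.122 = 3.3607
k* = 3.3607^(1/0.75) ≈ 5.0339

k* ≈ 5.03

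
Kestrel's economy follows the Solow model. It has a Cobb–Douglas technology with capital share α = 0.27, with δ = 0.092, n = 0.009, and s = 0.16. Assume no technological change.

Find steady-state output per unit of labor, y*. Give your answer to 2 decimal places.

Steady state requires s·f(k) = (n + δ)·k, i.e. s·k^α = (n + δ)·k.
Dividing both sides by k: k^(1−α) = s / (n + δ).
k^0.73 = 0.16 / (0.009 + 0.092) = 0.16 / 0.101 = 1.5842
k* = 1.5842^(1/0.73) ≈ 1.8781
y* = (k*)^α = 1.8781^0.27 ≈ 1.1855

y* ≈ 1.19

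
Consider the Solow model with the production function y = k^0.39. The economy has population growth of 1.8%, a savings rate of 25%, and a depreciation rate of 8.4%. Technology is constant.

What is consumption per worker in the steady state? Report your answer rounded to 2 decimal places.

In steady state, investment equals break-even investment: s·k^α = (n + δ)·k.
Rearranging, k^(1−α) = s / (n + δ).
k^0.61 = 0.25 / (0.018 + 0.084) = 0.25 / 0.102 = 2.4510
k* = 2.4510^(1/0.61) ≈ 4.3478
y* = (k*)^α = 4.3478^0.39 ≈ 1.7739
c* = (1 − s)·y* = (1 − 0.25) × 1.7739 ≈ 1.3304

c* = 1.33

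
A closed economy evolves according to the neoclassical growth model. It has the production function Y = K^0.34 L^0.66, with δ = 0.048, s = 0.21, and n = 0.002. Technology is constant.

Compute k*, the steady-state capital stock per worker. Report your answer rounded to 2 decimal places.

k* ≈ 8.80

In steady state, investment equals break-even investment: s·k^α = (n + δ)·k.
Dividing both sides by k: k^(1−α) = s / (n + δ).
k^0.66 = 0.21 / (0.002 + 0.048) = 0.21 / 0.050 = 4.2000
k* = 4.2000^(1/0.66) ≈ 8.7966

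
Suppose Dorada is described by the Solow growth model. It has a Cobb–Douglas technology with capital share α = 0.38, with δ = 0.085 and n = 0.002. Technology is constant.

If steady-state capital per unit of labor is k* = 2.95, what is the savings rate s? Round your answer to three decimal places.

s ≈ 0.170

In steady state, investment equals break-even investment: s·k^α = (n + δ)·k.
So s / (n + δ) = (k*)^(1−α) = 2.95^0.62 = 1.9556.
Therefore s = 1.9556 × (n + δ) = 1.9556 × 0.087 = 0.1701.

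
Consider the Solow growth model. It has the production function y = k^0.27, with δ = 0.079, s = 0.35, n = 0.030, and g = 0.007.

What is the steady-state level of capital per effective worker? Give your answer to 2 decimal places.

k* ≈ 4.54

In steady state, investment equals break-even investment: s·k^α = (n + g + δ)·k.
Rearranging, k^(1−α) = s / (n + g + δ).
k^0.73 = 0.35 / (0.030 + 0.007 + 0.079) = 0.35 / 0.116 = 3.0172
k* = 3.0172^(1/0.73) ≈ 4.5393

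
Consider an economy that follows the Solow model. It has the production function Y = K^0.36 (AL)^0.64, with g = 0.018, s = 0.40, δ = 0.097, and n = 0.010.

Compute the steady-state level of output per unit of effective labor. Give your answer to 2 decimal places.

In steady state, investment equals break-even investment: s·k^α = (n + g + δ)·k.
Dividing both sides by k: k^(1−α) = s / (n + g + δ).
k^0.64 = 0.40 / (0.010 + 0.018 + 0.097) = 0.40 / 0.125 = 3.2000
k* = 3.2000^(1/0.64) ≈ 6.1560
y* = (k*)^α = 6.1560^0.36 ≈ 1.9237

y* = 1.92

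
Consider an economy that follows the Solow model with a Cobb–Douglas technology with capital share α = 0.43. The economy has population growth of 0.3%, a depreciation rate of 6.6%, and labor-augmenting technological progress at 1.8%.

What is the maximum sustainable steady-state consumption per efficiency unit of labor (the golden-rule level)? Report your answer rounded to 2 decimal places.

c_gold ≈ 1.90

At the golden rule, f'(k) = n + g + δ, so α·k^(α−1) = n + g + δ and k_gold = (α/(n + g + δ))^(1/(1−α)).
k_gold = (0.43/0.087)^(1/0.57) = 4.9425^1.7544 ≈ 16.4991
c_gold = f(k_gold) − (n + g + δ)·k_gold = 3.3382 − 0.087×16.4991 ≈ 1.9028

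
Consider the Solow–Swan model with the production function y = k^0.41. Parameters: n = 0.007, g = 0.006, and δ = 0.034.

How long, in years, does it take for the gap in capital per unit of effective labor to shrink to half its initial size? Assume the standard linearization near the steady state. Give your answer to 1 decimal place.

Near the steady state the convergence rate is λ = (1 − α)(n + g + δ).
λ = (1 − 0.41) × 0.047 = 0.59 × 0.047 = 0.02773
Half-life = ln 2 / λ = 0.6931 / 0.02773 ≈ 24.99 years

about 25.0 years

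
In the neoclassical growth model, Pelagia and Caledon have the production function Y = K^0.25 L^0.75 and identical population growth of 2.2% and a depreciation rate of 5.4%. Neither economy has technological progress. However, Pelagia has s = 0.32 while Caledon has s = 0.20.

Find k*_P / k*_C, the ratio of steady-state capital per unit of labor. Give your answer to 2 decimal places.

Steady-state k* = [s/(n + δ)]^(1/(1−α)), so the ratio is [ (s_P/(n + δ)_P) / (s_C/(n + δ)_C) ]^1.3333.
s_P/(n + δ)_P = 0.32/0.076 = 4.2105; s_C/(n + δ)_C = 0.20/0.076 = 2.6316.
Ratio = (4.2105/2.6316)^1.3333 = 1.6000^1.3333 ≈ 1.8713

ratio ≈ 1.87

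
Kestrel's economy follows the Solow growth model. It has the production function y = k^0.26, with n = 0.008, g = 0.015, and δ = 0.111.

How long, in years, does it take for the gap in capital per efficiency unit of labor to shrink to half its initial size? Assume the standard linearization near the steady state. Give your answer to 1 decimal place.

Near the steady state the convergence rate is λ = (1 − α)(n + g + δ).
λ = (1 − 0.26) × 0.134 = 0.74 × 0.134 = 0.09916
Half-life = ln 2 / λ = 0.6931 / 0.09916 ≈ 6.99 years

t_½ ≈ 7.0 years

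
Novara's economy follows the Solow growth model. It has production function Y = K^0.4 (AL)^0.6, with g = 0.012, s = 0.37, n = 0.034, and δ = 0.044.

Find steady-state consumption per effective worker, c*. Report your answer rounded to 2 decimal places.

In steady state, investment equals break-even investment: s·k^α = (n + g + δ)·k.
Rearranging, k^(1−α) = s / (n + g + δ).
k^0.6 = 0.37 / (0.034 + 0.012 + 0.044) = 0.37 / 0.090 = 4.1111
k* = 4.1111^(1/0.6) ≈ 10.5503
y* = (k*)^α = 10.5503^0.4 ≈ 2.5663
c* = (1 − s)·y* = (1 − 0.37) × 2.5663 ≈ 1.6168

c* ≈ 1.62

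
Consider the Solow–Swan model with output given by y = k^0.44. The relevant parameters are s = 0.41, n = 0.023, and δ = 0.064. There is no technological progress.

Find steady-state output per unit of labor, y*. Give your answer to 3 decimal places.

y* = 3.381

Steady state requires s·f(k) = (n + δ)·k, i.e. s·k^α = (n + δ)·k.
Rearranging, k^(1−α) = s / (n + δ).
k^0.56 = 0.41 / (0.023 + 0.064) = 0.41 / 0.087 = 4.7126
k* = 4.7126^(1/0.56) ≈ 15.9313
y* = (k*)^α = 15.9313^0.44 ≈ 3.3806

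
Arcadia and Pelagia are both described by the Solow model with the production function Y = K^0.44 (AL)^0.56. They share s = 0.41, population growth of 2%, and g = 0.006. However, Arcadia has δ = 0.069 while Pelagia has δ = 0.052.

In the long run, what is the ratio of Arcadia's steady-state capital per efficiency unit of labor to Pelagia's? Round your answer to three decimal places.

ratio ≈ 0.703

Steady-state k* = [s/(n + g + δ)]^(1/(1−α)), so the ratio is [ (s_A/(n + g + δ)_A) / (s_P/(n + g + δ)_P) ]^1.7857.
s_A/(n + g + δ)_A = 0.41/0.095 = 4.3158; s_P/(n + g + δ)_P = 0.41/0.078 = 5.2564.
Ratio = (4.3158/5.2564)^1.7857 = 0.8211^1.7857 ≈ 0.7033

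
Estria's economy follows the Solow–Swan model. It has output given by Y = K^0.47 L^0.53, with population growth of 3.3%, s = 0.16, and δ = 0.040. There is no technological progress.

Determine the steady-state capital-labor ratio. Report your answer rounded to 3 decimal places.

k* = 4.396

Steady state requires s·f(k) = (n + δ)·k, i.e. s·k^α = (n + δ)·k.
Dividing both sides by k: k^(1−α) = s / (n + δ).
k^0.53 = 0.16 / (0.033 + 0.040) = 0.16 / 0.073 = 2.1918
k* = 2.1918^(1/0.53) ≈ 4.3956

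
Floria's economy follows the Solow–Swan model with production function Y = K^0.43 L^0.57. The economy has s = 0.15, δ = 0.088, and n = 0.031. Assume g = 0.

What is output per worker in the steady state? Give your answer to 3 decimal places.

In steady state, investment equals break-even investment: s·k^α = (n + δ)·k.
Dividing both sides by k: k^(1−α) = s / (n + δ).
k^0.57 = 0.15 / (0.031 + 0.088) = 0.15 / 0.119 = 1.2605
k* = 1.2605^(1/0.57) ≈ 1.5010
y* = (k*)^α = 1.5010^0.43 ≈ 1.1908

y* ≈ 1.191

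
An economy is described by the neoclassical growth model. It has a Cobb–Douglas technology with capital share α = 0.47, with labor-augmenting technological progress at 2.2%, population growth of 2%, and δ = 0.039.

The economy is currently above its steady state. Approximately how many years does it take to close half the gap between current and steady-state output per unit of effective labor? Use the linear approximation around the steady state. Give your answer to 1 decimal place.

about 16.1 years

Near the steady state the convergence rate is λ = (1 − α)(n + g + δ).
λ = (1 − 0.47) × 0.081 = 0.53 × 0.081 = 0.04293
Half-life = ln 2 / λ = 0.6931 / 0.04293 ≈ 16.14 years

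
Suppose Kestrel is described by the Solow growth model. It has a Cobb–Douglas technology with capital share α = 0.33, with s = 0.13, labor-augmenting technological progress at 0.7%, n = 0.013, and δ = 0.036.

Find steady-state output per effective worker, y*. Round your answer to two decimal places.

y* = 1.51

In steady state, investment equals break-even investment: s·k^α = (n + g + δ)·k.
Rearranging, k^(1−α) = s / (n + g + δ).
k^0.67 = 0.13 / (0.013 + 0.007 + 0.036) = 0.13 / 0.056 = 2.3214
k* = 2.3214^(1/0.67) ≈ 3.5148
y* = (k*)^α = 3.5148^0.33 ≈ 1.5141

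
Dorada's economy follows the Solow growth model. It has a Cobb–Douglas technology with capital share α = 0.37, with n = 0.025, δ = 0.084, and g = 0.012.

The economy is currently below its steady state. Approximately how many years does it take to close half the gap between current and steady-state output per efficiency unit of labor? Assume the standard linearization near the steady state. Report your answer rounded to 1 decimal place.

Near the steady state the convergence rate is λ = (1 − α)(n + g + δ).
λ = (1 − 0.37) × 0.121 = 0.63 × 0.121 = 0.07623
Half-life = ln 2 / λ = 0.6931 / 0.07623 ≈ 9.09 years

about 9.1 years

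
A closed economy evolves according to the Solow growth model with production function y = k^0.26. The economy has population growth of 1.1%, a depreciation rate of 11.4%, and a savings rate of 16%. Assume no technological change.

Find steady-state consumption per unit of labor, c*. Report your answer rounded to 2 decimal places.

At the steady state, Δk = 0, so s·k^α = (n + δ)·k.
Rearranging, k^(1−α) = s / (n + δ).
k^0.74 = 0.16 / (0.011 + 0.114) = 0.16 / 0.125 = 1.2800
k* = 1.2800^(1/0.74) ≈ 1.3960
y* = (k*)^α = 1.3960^0.26 ≈ 1.0906
c* = (1 − s)·y* = (1 − 0.16) × 1.0906 ≈ 0.9161

c* ≈ 0.92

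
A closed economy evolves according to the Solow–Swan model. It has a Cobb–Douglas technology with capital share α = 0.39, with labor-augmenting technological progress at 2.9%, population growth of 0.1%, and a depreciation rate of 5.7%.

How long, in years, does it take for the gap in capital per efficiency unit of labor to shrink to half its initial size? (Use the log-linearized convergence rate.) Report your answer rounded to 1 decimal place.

Near the steady state the convergence rate is λ = (1 − α)(n + g + δ).
λ = (1 − 0.39) × 0.087 = 0.61 × 0.087 = 0.05307
Half-life = ln 2 / λ = 0.6931 / 0.05307 ≈ 13.06 years

half-life ≈ 13.1 years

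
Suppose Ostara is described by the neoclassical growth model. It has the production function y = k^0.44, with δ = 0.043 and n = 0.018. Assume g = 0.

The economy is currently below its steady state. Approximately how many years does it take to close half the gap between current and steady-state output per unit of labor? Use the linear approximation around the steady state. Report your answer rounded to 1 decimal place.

t_½ ≈ 20.3 years

Near the steady state the convergence rate is λ = (1 − α)(n + δ).
λ = (1 − 0.44) × 0.061 = 0.56 × 0.061 = 0.03416
Half-life = ln 2 / λ = 0.6931 / 0.03416 ≈ 20.29 years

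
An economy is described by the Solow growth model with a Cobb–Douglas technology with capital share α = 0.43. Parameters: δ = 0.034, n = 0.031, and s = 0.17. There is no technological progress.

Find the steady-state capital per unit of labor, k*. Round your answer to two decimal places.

At the steady state, Δk = 0, so s·k^α = (n + δ)·k.
Rearranging, k^(1−α) = s / (n + δ).
k^0.57 = 0.17 / (0.031 + 0.034) = 0.17 / 0.065 = 2.6154
k* = 2.6154^(1/0.57) ≈ 5.4016

k* = 5.40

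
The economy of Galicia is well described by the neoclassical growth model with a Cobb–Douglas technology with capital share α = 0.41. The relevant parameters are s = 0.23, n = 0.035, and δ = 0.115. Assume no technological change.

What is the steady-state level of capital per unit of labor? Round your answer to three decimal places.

Steady state requires s·f(k) = (n + δ)·k, i.e. s·k^α = (n + δ)·k.
Dividing both sides by k: k^(1−α) = s / (n + δ).
k^0.59 = 0.23 / (0.035 + 0.115) = 0.23 / 0.150 = 1.5333
k* = 1.5333^(1/0.59) ≈ 2.0636

k* ≈ 2.064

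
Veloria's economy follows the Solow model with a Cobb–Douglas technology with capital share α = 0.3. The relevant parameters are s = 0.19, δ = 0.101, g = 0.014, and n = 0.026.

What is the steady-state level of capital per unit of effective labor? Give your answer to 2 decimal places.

k* ≈ 1.53

At the steady state, Δk = 0, so s·k^α = (n + g + δ)·k.
Dividing both sides by k: k^(1−α) = s / (n + g + δ).
k^0.7 = 0.19 / (0.026 + 0.014 + 0.101) = 0.19 / 0.141 = 1.3475
k* = 1.3475^(1/0.7) ≈ 1.5312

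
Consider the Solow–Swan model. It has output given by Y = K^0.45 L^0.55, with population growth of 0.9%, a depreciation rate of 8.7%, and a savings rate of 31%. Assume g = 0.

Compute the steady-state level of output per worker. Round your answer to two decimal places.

At the steady state, Δk = 0, so s·k^α = (n + δ)·k.
Dividing both sides by k: k^(1−α) = s / (n + δ).
k^0.55 = 0.31 / (0.009 + 0.087) = 0.31 / 0.096 = 3.2292
k* = 3.2292^(1/0.55) ≈ 8.4261
y* = (k*)^α = 8.4261^0.45 ≈ 2.6093

y* ≈ 2.61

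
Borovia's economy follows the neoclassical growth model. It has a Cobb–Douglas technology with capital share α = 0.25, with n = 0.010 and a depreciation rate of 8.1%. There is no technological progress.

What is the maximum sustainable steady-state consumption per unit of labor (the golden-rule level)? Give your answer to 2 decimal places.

c_gold ≈ 1.05

At the golden rule, f'(k) = n + δ, so α·k^(α−1) = n + δ and k_gold = (α/(n + δ))^(1/(1−α)).
k_gold = (0.25/0.091)^(1/0.75) = 2.7473^1.3333 ≈ 3.8476
c_gold = f(k_gold) − (n + δ)·k_gold = 1.4005 − 0.091×3.8476 ≈ 1.0504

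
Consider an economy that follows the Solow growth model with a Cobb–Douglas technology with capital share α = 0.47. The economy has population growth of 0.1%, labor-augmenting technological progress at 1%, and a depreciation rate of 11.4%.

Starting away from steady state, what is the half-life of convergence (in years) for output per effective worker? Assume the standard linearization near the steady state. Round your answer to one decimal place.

Near the steady state the convergence rate is λ = (1 − α)(n + g + δ).
λ = (1 − 0.47) × 0.125 = 0.53 × 0.125 = 0.06625
Half-life = ln 2 / λ = 0.6931 / 0.06625 ≈ 10.46 years

t_½ ≈ 10.5 years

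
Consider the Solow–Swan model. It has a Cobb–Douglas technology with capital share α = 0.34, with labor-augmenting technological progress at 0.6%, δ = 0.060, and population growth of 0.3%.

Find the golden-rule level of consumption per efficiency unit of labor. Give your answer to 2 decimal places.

c_gold ≈ 1.50

At the golden rule, f'(k) = n + g + δ, so α·k^(α−1) = n + g + δ and k_gold = (α/(n + g + δ))^(1/(1−α)).
k_gold = (0.34/0.069)^(1/0.66) = 4.9275^1.5152 ≈ 11.2064
c_gold = f(k_gold) − (n + g + δ)·k_gold = 2.2741 − 0.069×11.2064 ≈ 1.5009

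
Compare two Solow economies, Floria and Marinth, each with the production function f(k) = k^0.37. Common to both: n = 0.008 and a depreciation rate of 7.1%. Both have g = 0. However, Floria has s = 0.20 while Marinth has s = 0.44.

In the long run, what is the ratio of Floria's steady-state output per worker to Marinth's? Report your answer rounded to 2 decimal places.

Steady-state y* = [s/(n + δ)]^(α/(1−α)), so the ratio is [ (s_F/(n + δ)_F) / (s_M/(n + δ)_M) ]^0.5873.
s_F/(n + δ)_F = 0.20/0.079 = 2.5316; s_M/(n + δ)_M = 0.44/0.079 = 5.5696.
Ratio = (2.5316/5.5696)^0.5873 = 0.4545^0.5873 ≈ 0.6293

ratio ≈ 0.63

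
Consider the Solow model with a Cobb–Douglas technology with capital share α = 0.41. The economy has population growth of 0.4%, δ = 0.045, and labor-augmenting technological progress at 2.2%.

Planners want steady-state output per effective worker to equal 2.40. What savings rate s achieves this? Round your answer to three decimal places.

In steady state, investment equals break-even investment: s·k^α = (n + g + δ)·k.
Since y* = [s/(n + g + δ)]^(α/(1−α)), we have s/(n + g + δ) = (y*)^((1−α)/α) = 2.40^1.439 = 3.5247.
Therefore s = 3.5247 × (n + g + δ) = 3.5247 × 0.071 = 0.2503.

s ≈ 0.250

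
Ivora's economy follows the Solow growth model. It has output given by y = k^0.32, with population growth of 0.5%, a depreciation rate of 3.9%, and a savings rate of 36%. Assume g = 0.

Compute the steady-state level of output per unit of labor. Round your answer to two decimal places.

At the steady state, Δk = 0, so s·k^α = (n + δ)·k.
Rearranging, k^(1−α) = s / (n + δ).
k^0.68 = 0.36 / (0.005 + 0.039) = 0.36 / 0.044 = 8.1818
k* = 8.1818^(1/0.68) ≈ 22.0001
y* = (k*)^α = 22.0001^0.32 ≈ 2.6889

y* ≈ 2.69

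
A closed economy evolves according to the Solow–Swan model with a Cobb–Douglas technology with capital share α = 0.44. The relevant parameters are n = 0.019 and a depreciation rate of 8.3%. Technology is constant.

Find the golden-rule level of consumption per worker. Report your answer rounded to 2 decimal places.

At the golden rule, f'(k) = n + δ, so α·k^(α−1) = n + δ and k_gold = (α/(n + δ))^(1/(1−α)).
k_gold = (0.44/0.102)^(1/0.56) = 4.3137^1.7857 ≈ 13.6035
c_gold = f(k_gold) − (n + δ)·k_gold = 3.1536 − 0.102×13.6035 ≈ 1.7660

c_gold ≈ 1.77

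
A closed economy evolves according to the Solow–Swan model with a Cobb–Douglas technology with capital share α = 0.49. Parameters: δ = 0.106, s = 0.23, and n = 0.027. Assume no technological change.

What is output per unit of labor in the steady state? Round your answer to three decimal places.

y* = 1.693

At the steady state, Δk = 0, so s·k^α = (n + δ)·k.
Rearranging, k^(1−α) = s / (n + δ).
k^0.51 = 0.23 / (0.027 + 0.106) = 0.23 / 0.133 = 1.7293
k* = 1.7293^(1/0.51) ≈ 2.9269
y* = (k*)^α = 2.9269^0.49 ≈ 1.6925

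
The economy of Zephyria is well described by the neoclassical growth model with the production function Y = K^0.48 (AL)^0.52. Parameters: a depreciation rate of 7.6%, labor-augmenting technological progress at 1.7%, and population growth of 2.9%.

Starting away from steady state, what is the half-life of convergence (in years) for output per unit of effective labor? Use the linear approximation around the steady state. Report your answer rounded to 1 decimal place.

t_½ ≈ 10.9 years

Near the steady state the convergence rate is λ = (1 − α)(n + g + δ).
λ = (1 − 0.48) × 0.122 = 0.52 × 0.122 = 0.06344
Half-life = ln 2 / λ = 0.6931 / 0.06344 ≈ 10.93 years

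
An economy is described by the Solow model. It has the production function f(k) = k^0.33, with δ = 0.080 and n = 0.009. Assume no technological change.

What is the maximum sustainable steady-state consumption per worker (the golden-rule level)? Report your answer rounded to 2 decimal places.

c_gold ≈ 1.28

At the golden rule, f'(k) = n + δ, so α·k^(α−1) = n + δ and k_gold = (α/(n + δ))^(1/(1−α)).
k_gold = (0.33/0.089)^(1/0.67) = 3.7079^1.4925 ≈ 7.0701
c_gold = f(k_gold) − (n + δ)·k_gold = 1.9068 − 0.089×7.0701 ≈ 1.2776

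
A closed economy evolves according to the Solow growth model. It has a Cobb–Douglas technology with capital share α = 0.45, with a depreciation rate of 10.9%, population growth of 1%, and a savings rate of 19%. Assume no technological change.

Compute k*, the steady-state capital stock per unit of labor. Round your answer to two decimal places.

k* = 2.34

Steady state requires s·f(k) = (n + δ)·k, i.e. s·k^α = (n + δ)·k.
Dividing both sides by k: k^(1−α) = s / (n + δ).
k^0.55 = 0.19 / (0.010 + 0.109) = 0.19 / 0.119 = 1.5966
k* = 1.5966^(1/0.55) ≈ 2.3412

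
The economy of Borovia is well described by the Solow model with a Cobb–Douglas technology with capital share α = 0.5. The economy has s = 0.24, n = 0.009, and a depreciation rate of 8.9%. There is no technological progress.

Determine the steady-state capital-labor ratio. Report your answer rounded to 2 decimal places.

k* = 6.00

In steady state, investment equals break-even investment: s·k^α = (n + δ)·k.
Dividing both sides by k: k^(1−α) = s / (n + δ).
k^0.5 = 0.24 / (0.009 + 0.089) = 0.24 / 0.098 = 2.4490
k* = 2.4490^(1/0.5) ≈ 5.9976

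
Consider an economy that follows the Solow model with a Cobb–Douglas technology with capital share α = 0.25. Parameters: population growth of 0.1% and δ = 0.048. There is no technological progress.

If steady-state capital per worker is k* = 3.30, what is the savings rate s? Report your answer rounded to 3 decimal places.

Steady state requires s·f(k) = (n + δ)·k, i.e. s·k^α = (n + δ)·k.
So s / (n + δ) = (k*)^(1−α) = 3.30^0.75 = 2.4484.
Therefore s = 2.4484 × (n + δ) = 2.4484 × 0.049 = 0.1200.

s ≈ 0.120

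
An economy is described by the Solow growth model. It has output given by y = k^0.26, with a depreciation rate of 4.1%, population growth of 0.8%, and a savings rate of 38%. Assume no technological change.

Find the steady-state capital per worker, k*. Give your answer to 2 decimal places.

In steady state, investment equals break-even investment: s·k^α = (n + δ)·k.
Rearranging, k^(1−α) = s / (n + δ).
k^0.74 = 0.38 / (0.008 + 0.041) = 0.38 / 0.049 = 7.7551
k* = 7.7551^(1/0.74) ≈ 15.9274

k* ≈ 15.93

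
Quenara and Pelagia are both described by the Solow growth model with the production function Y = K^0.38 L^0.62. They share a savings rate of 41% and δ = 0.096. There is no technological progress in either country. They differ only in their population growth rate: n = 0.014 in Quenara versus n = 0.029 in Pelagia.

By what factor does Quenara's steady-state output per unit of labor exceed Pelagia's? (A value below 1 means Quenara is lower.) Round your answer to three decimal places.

Steady-state y* = [s/(n + δ)]^(α/(1−α)), so the ratio is [ (s_Q/(n + δ)_Q) / (s_P/(n + δ)_P) ]^0.6129.
s_Q/(n + δ)_Q = 0.41/0.110 = 3.7273; s_P/(n + δ)_P = 0.41/0.125 = 3.2800.
Ratio = (3.7273/3.2800)^0.6129 = 1.1364^0.6129 ≈ 1.0815

y*_Q / y*_P ≈ 1.082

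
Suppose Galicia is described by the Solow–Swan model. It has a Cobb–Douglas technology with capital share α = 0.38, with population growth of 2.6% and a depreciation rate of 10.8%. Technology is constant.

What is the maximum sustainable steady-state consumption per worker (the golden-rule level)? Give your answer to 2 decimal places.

c_gold ≈ 1.17

At the golden rule, f'(k) = n + δ, so α·k^(α−1) = n + δ and k_gold = (α/(n + δ))^(1/(1−α)).
k_gold = (0.38/0.134)^(1/0.62) = 2.8358^1.6129 ≈ 5.3718
c_gold = f(k_gold) − (n + δ)·k_gold = 1.8943 − 0.134×5.3718 ≈ 1.1745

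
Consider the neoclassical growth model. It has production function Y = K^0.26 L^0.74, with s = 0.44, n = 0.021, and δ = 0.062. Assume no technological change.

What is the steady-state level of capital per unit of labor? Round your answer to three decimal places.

At the steady state, Δk = 0, so s·k^α = (n + δ)·k.
Rearranging, k^(1−α) = s / (n + δ).
k^0.74 = 0.44 / (0.021 + 0.062) = 0.44 / 0.083 = 5.3012
k* = 5.3012^(1/0.74) ≈ 9.5254

k* = 9.525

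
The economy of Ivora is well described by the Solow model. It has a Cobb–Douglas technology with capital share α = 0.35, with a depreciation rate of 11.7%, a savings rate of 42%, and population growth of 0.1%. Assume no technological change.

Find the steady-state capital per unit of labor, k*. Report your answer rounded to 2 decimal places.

k* ≈ 7.05

At the steady state, Δk = 0, so s·k^α = (n + δ)·k.
Rearranging, k^(1−α) = s / (n + δ).
k^0.65 = 0.42 / (0.001 + 0.117) = 0.42 / 0.118 = 3.5593
k* = 3.5593^(1/0.65) ≈ 7.0510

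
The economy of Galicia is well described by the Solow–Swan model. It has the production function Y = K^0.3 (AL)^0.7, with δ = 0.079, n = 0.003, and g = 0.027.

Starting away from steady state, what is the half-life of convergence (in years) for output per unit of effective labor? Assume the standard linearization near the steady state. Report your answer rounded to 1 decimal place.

half-life ≈ 9.1 years

Near the steady state the convergence rate is λ = (1 − α)(n + g + δ).
λ = (1 − 0.3) × 0.109 = 0.7 × 0.109 = 0.0763
Half-life = ln 2 / λ = 0.6931 / 0.0763 ≈ 9.08 years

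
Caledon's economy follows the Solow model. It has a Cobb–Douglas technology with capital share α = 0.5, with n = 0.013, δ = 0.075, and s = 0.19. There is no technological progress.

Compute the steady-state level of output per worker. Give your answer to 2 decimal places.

y* = 2.16

In steady state, investment equals break-even investment: s·k^α = (n + δ)·k.
Rearranging, k^(1−α) = s / (n + δ).
k^0.5 = 0.19 / (0.013 + 0.075) = 0.19 / 0.088 = 2.1591
k* = 2.1591^(1/0.5) ≈ 4.6617
y* = (k*)^α = 4.6617^0.5 ≈ 2.1591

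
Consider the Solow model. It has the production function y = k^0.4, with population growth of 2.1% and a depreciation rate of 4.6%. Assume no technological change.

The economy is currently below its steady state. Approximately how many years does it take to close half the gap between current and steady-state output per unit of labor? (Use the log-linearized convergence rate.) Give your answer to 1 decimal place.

about 17.2 years

Near the steady state the convergence rate is λ = (1 − α)(n + δ).
λ = (1 − 0.4) × 0.067 = 0.6 × 0.067 = 0.0402
Half-life = ln 2 / λ = 0.6931 / 0.0402 ≈ 17.24 years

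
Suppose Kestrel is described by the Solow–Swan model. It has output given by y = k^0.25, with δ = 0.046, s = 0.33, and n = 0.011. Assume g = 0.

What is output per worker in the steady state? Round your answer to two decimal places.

y* ≈ 1.80

Steady state requires s·f(k) = (n + δ)·k, i.e. s·k^α = (n + δ)·k.
Dividing both sides by k: k^(1−α) = s / (n + δ).
k^0.75 = 0.33 / (0.011 + 0.046) = 0.33 / 0.057 = 5.7895
k* = 5.7895^(1/0.75) ≈ 10.3957
y* = (k*)^α = 10.3957^0.25 ≈ 1.7956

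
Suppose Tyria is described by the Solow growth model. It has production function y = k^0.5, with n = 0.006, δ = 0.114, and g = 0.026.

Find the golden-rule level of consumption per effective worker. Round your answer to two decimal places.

c_gold ≈ 1.71

At the golden rule, f'(k) = n + g + δ, so α·k^(α−1) = n + g + δ and k_gold = (α/(n + g + δ))^(1/(1−α)).
k_gold = (0.5/0.146)^(1/0.5) = 3.4247^2 ≈ 11.7286
c_gold = f(k_gold) − (n + g + δ)·k_gold = 3.4247 − 0.146×11.7286 ≈ 1.7123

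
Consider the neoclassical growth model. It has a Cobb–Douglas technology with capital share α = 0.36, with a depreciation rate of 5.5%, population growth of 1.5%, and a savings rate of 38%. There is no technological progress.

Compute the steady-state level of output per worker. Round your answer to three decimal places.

y* ≈ 2.590

In steady state, investment equals break-even investment: s·k^α = (n + δ)·k.
Rearranging, k^(1−α) = s / (n + δ).
k^0.64 = 0.38 / (0.015 + 0.055) = 0.38 / 0.070 = 5.4286
k* = 5.4286^(1/0.64) ≈ 14.0588
y* = (k*)^α = 14.0588^0.36 ≈ 2.5898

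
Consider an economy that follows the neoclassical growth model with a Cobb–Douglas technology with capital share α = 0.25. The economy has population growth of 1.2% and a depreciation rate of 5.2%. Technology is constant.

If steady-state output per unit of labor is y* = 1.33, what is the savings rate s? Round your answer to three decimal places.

At the steady state, Δk = 0, so s·k^α = (n + δ)·k.
Since y* = [s/(n + δ)]^(α/(1−α)), we have s/(n + δ) = (y*)^((1−α)/α) = 1.33^3 = 2.3526.
Therefore s = 2.3526 × (n + δ) = 2.3526 × 0.064 = 0.1506.

s ≈ 0.151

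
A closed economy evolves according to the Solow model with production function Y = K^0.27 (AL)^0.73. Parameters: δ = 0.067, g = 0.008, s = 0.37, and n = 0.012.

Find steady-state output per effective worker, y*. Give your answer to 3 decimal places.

y* = 1.708

Steady state requires s·f(k) = (n + g + δ)·k, i.e. s·k^α = (n + g + δ)·k.
Rearranging, k^(1−α) = s / (n + g + δ).
k^0.73 = 0.37 / (0.012 + 0.008 + 0.067) = 0.37 / 0.087 = 4.2529
k* = 4.2529^(1/0.73) ≈ 7.2646
y* = (k*)^α = 7.2646^0.27 ≈ 1.7082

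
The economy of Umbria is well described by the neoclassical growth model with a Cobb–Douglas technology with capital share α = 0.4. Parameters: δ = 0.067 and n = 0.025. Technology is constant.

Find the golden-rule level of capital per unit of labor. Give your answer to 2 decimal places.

k_gold ≈ 11.58

The golden rule sets f'(k) = n + δ, i.e. α·k^(α−1) = n + δ.
So k^(1−α) = α / (n + δ) = 0.4 / 0.092 = 4.3478.
k_gold = 4.3478^(1/0.6) ≈ 11.5820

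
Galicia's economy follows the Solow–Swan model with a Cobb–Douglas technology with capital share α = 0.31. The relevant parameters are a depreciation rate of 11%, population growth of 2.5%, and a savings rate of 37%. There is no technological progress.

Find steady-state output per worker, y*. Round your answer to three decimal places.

At the steady state, Δk = 0, so s·k^α = (n + δ)·k.
Rearranging, k^(1−α) = s / (n + δ).
k^0.69 = 0.37 / (0.025 + 0.110) = 0.37 / 0.135 = 2.7407
k* = 2.7407^(1/0.69) ≈ 4.3110
y* = (k*)^α = 4.3110^0.31 ≈ 1.5730

y* = 1.573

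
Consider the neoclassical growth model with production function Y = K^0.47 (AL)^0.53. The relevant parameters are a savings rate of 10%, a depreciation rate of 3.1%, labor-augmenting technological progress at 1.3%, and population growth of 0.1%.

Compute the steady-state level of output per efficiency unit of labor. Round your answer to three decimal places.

In steady state, investment equals break-even investment: s·k^α = (n + g + δ)·k.
Dividing both sides by k: k^(1−α) = s / (n + g + δ).
k^0.53 = 0.10 / (0.001 + 0.013 + 0.031) = 0.10 / 0.045 = 2.2222
k* = 2.2222^(1/0.53) ≈ 4.5114
y* = (k*)^α = 4.5114^0.47 ≈ 2.0301

y* ≈ 2.030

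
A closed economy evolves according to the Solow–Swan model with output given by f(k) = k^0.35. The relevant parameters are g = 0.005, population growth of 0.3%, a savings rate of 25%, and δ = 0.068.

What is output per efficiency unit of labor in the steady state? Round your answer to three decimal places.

y* = 1.899

In steady state, investment equals break-even investment: s·k^α = (n + g + δ)·k.
Dividing both sides by k: k^(1−α) = s / (n + g + δ).
k^0.65 = 0.25 / (0.003 + 0.005 + 0.068) = 0.25 / 0.076 = 3.2895
k* = 3.2895^(1/0.65) ≈ 6.2457
y* = (k*)^α = 6.2457^0.35 ≈ 1.8987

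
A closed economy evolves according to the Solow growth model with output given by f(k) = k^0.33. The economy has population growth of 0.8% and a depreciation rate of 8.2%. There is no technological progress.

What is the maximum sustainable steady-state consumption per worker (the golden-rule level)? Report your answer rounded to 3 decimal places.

At the golden rule, f'(k) = n + δ, so α·k^(α−1) = n + δ and k_gold = (α/(n + δ))^(1/(1−α)).
k_gold = (0.33/0.090)^(1/0.67) = 3.6667^1.4925 ≈ 6.9531
c_gold = f(k_gold) − (n + δ)·k_gold = 1.8964 − 0.090×6.9531 ≈ 1.2706

c_gold ≈ 1.271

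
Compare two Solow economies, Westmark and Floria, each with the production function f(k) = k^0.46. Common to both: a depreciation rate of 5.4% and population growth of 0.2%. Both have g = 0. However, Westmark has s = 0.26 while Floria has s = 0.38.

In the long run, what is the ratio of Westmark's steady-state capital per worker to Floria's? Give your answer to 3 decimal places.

ratio ≈ 0.495

Steady-state k* = [s/(n + δ)]^(1/(1−α)), so the ratio is [ (s_W/(n + δ)_W) / (s_F/(n + δ)_F) ]^1.8519.
s_W/(n + δ)_W = 0.26/0.056 = 4.6429; s_F/(n + δ)_F = 0.38/0.056 = 6.7857.
Ratio = (4.6429/6.7857)^1.8519 = 0.6842^1.8519 ≈ 0.4952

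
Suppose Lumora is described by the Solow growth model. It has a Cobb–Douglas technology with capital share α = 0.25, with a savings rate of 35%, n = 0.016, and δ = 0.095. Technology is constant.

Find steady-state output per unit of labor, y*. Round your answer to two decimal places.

y* ≈ 1.47

In steady state, investment equals break-even investment: s·k^α = (n + δ)·k.
Rearranging, k^(1−α) = s / (n + δ).
k^0.75 = 0.35 / (0.016 + 0.095) = 0.35 / 0.111 = 3.1532
k* = 3.1532^(1/0.75) ≈ 4.6238
y* = (k*)^α = 4.6238^0.25 ≈ 1.4664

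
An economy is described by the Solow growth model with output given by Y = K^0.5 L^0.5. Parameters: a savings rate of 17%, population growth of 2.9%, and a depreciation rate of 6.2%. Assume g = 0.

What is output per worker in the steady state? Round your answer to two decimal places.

At the steady state, Δk = 0, so s·k^α = (n + δ)·k.
Dividing both sides by k: k^(1−α) = s / (n + δ).
k^0.5 = 0.17 / (0.029 + 0.062) = 0.17 / 0.091 = 1.8681
k* = 1.8681^(1/0.5) ≈ 3.4898
y* = (k*)^α = 3.4898^0.5 ≈ 1.8681

y* = 1.87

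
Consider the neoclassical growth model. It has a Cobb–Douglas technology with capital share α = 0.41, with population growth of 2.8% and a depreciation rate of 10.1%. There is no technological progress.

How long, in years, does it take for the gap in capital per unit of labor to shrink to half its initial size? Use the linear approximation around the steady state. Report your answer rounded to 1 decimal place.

half-life ≈ 9.1 years

Near the steady state the convergence rate is λ = (1 − α)(n + δ).
λ = (1 − 0.41) × 0.129 = 0.59 × 0.129 = 0.07611
Half-life = ln 2 / λ = 0.6931 / 0.07611 ≈ 9.11 years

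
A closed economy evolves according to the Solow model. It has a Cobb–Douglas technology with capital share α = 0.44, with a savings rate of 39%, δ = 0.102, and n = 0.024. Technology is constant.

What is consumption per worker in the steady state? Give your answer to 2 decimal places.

c* = 1.48

At the steady state, Δk = 0, so s·k^α = (n + δ)·k.
Rearranging, k^(1−α) = s / (n + δ).
k^0.56 = 0.39 / (0.024 + 0.102) = 0.39 / 0.126 = 3.0952
k* = 3.0952^(1/0.56) ≈ 7.5202
y* = (k*)^α = 7.5202^0.44 ≈ 2.4296
c* = (1 − s)·y* = (1 − 0.39) × 2.4296 ≈ 1.4821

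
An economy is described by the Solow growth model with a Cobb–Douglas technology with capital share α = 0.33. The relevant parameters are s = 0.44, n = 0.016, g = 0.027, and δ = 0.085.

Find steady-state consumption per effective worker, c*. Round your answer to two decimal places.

Steady state requires s·f(k) = (n + g + δ)·k, i.e. s·k^α = (n + g + δ)·k.
Rearranging, k^(1−α) = s / (n + g + δ).
k^0.67 = 0.44 / (0.016 + 0.027 + 0.085) = 0.44 / 0.128 = 3.4375
k* = 3.4375^(1/0.67) ≈ 6.3148
y* = (k*)^α = 6.3148^0.33 ≈ 1.8370
c* = (1 − s)·y* = (1 − 0.44) × 1.8370 ≈ 1.0287

c* ≈ 1.03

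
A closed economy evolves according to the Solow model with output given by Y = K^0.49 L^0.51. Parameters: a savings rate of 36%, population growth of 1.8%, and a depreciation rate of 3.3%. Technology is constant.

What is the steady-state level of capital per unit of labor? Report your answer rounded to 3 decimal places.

At the steady state, Δk = 0, so s·k^α = (n + δ)·k.
Dividing both sides by k: k^(1−α) = s / (n + δ).
k^0.51 = 0.36 / (0.018 + 0.033) = 0.36 / 0.051 = 7.0588
k* = 7.0588^(1/0.51) ≈ 46.1507

k* = 46.151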